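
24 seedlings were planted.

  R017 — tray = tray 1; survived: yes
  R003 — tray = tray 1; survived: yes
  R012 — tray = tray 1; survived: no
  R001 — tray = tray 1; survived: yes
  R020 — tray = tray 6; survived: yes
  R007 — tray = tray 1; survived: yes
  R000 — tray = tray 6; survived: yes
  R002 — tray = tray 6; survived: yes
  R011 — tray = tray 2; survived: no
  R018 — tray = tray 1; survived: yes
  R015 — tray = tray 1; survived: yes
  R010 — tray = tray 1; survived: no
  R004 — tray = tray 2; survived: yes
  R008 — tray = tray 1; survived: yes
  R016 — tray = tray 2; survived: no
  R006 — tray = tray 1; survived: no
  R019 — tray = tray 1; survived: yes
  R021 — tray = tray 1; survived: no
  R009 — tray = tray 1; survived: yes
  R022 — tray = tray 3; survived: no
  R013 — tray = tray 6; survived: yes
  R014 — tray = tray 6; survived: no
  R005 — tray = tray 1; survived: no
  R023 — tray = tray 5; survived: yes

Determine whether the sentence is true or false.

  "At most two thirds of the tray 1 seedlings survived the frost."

True

The determiner here denotes the relation: |A ∩ B| / |A| ≤ 2/3.
A (the restrictor) = {R017, R003, R012, R001, R007, R018, R015, R010, R008, R006, R019, R021, R009, R005}, |A| = 14.
A ∩ B = {R017, R003, R001, R007, R018, R015, R008, R019, R009}, so |A ∩ B| = 9.
A ∖ B = {R012, R010, R006, R021, R005}, so |A ∖ B| = 5.
|A ∩ B|/|A| = 9/14, so the statement is true.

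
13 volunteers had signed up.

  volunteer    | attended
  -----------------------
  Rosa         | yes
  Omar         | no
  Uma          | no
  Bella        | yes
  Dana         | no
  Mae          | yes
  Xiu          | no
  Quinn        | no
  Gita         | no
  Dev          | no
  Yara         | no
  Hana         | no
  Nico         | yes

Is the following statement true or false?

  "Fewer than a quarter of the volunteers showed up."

'Fewer than a quarter of the volunteers showed up' holds iff |A ∩ B| / |A| < 1/4.
A (the restrictor) = {Rosa, Omar, Uma, Bella, Dana, Mae, Xiu, Quinn, Gita, Dev, Yara, Hana, Nico}, |A| = 13.
A ∩ B = {Rosa, Bella, Mae, Nico}, so |A ∩ B| = 4.
A ∖ B = {Omar, Uma, Dana, Xiu, Quinn, Gita, Dev, Yara, Hana}, so |A ∖ B| = 9.
|A ∩ B|/|A| = 4/13, so the statement is false.

False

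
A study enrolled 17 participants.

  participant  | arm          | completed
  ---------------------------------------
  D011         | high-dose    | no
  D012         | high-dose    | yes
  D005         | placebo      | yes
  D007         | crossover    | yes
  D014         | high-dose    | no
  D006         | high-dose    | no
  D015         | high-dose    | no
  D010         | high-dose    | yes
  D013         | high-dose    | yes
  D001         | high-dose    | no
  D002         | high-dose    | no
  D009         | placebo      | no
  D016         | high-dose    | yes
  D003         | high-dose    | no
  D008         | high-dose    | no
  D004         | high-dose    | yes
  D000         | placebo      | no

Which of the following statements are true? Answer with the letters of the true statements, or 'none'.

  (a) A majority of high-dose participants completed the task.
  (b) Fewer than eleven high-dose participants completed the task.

(b)

|A| = 13, |A ∩ B| = 5, |A ∖ B| = 8.
(a) |A ∩ B| > |A ∖ B|: fails.
(b) |A ∩ B| < 11: holds.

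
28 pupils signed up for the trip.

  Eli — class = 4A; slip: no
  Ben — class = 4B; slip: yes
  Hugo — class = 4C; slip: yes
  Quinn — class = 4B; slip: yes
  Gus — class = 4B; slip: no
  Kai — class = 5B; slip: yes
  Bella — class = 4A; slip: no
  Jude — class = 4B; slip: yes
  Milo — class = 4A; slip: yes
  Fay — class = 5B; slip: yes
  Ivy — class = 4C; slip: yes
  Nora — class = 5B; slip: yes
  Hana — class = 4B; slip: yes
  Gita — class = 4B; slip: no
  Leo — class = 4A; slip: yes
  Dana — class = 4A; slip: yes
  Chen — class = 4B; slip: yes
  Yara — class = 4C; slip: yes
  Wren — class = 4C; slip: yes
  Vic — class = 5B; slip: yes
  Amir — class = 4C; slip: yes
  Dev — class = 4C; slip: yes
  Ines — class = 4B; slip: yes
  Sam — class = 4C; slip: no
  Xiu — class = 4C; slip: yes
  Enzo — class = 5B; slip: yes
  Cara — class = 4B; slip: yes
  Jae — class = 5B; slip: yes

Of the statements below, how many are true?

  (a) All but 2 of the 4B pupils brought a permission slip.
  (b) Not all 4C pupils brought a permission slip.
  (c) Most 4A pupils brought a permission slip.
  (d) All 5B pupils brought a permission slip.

(a) 4B: |A| = 9, |A ∩ B| = 7; needs |A ∖ B| = 2 — true.
(b) 4C: |A| = 8, |A ∩ B| = 7; needs A ⊄ B (|A ∖ B| ≥ 1) — true.
(c) 4A: |A| = 5, |A ∩ B| = 3; needs |A ∩ B| > |A ∖ B| — true.
(d) 5B: |A| = 6, |A ∩ B| = 6; needs A ⊆ B, i.e. every element of A is in B (|A ∖ B| = 0) — true.

4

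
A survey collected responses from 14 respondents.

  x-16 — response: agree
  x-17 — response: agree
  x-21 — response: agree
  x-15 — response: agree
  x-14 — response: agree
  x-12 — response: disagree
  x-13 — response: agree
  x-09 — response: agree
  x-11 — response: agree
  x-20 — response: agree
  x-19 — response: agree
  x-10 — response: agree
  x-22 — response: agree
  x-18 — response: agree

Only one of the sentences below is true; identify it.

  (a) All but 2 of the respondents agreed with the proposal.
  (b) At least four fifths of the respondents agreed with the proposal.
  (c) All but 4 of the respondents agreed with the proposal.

|A| = 14, |A ∩ B| = 13, |A ∖ B| = 1.
(a) requires |A ∖ B| = 2: false.
(b) requires |A ∩ B| / |A| ≥ 4/5: true.
(c) requires |A ∖ B| = 4: false.

(b)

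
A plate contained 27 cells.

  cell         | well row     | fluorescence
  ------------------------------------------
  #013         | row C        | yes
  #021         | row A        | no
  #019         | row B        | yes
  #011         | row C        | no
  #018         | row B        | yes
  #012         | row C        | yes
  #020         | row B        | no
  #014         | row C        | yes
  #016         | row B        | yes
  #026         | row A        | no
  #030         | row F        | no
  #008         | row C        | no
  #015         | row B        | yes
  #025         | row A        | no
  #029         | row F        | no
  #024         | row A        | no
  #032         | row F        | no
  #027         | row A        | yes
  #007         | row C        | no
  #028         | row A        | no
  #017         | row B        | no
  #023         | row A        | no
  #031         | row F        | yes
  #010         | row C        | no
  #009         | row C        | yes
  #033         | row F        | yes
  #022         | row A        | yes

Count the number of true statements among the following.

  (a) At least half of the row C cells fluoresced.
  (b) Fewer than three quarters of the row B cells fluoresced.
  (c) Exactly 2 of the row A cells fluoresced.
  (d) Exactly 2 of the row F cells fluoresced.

4

(a) row C: |A| = 8, |A ∩ B| = 4; needs |A ∩ B| ≥ |A ∖ B| — true.
(b) row B: |A| = 6, |A ∩ B| = 4; needs |A ∩ B| / |A| < 3/4 — true.
(c) row A: |A| = 8, |A ∩ B| = 2; needs |A ∩ B| = 2 — true.
(d) row F: |A| = 5, |A ∩ B| = 2; needs |A ∩ B| = 2 — true.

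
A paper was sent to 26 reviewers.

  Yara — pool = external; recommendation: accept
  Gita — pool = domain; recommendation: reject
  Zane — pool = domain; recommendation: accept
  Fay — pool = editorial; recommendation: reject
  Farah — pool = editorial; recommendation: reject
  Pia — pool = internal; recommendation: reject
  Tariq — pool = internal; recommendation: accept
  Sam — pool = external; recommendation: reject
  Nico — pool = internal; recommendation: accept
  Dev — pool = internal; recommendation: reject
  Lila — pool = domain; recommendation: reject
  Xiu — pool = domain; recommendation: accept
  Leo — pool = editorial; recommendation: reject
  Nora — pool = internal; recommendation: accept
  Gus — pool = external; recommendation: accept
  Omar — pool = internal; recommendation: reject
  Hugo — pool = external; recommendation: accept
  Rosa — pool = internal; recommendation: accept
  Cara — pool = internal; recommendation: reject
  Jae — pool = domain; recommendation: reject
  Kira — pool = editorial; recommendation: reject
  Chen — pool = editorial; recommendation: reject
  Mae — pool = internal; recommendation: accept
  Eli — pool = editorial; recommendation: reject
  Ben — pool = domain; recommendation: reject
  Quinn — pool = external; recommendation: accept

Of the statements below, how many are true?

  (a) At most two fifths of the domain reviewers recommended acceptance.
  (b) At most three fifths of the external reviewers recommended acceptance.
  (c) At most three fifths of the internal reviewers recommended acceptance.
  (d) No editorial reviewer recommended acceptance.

3

(a) domain: |A| = 6, |A ∩ B| = 2; needs |A ∩ B| / |A| ≤ 2/5 — true.
(b) external: |A| = 5, |A ∩ B| = 4; needs |A ∩ B| / |A| ≤ 3/5 — false.
(c) internal: |A| = 9, |A ∩ B| = 5; needs |A ∩ B| / |A| ≤ 3/5 — true.
(d) editorial: |A| = 6, |A ∩ B| = 0; needs A ∩ B = ∅ (|A ∩ B| = 0) — true.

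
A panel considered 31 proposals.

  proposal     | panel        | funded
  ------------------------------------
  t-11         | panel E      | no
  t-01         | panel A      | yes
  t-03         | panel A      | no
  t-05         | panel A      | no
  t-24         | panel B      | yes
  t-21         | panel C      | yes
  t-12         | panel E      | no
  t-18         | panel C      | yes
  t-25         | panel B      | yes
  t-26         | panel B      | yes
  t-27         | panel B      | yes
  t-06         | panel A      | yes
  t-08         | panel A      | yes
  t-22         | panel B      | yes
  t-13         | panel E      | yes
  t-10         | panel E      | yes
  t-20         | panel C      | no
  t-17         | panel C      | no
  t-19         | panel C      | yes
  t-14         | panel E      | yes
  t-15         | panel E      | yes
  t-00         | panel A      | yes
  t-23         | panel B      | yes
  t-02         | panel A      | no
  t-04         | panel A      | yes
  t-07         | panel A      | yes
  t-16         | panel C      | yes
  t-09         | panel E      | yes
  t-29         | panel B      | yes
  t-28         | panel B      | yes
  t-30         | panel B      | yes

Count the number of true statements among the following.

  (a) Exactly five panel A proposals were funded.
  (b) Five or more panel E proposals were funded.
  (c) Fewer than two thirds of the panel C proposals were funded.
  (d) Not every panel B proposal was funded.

1

(a) panel A: |A| = 9, |A ∩ B| = 6; needs |A ∩ B| = 5 — false.
(b) panel E: |A| = 7, |A ∩ B| = 5; needs |A ∩ B| ≥ 5 — true.
(c) panel C: |A| = 6, |A ∩ B| = 4; needs |A ∩ B| / |A| < 2/3 — false.
(d) panel B: |A| = 9, |A ∩ B| = 9; needs A ⊄ B (|A ∖ B| ≥ 1) — false.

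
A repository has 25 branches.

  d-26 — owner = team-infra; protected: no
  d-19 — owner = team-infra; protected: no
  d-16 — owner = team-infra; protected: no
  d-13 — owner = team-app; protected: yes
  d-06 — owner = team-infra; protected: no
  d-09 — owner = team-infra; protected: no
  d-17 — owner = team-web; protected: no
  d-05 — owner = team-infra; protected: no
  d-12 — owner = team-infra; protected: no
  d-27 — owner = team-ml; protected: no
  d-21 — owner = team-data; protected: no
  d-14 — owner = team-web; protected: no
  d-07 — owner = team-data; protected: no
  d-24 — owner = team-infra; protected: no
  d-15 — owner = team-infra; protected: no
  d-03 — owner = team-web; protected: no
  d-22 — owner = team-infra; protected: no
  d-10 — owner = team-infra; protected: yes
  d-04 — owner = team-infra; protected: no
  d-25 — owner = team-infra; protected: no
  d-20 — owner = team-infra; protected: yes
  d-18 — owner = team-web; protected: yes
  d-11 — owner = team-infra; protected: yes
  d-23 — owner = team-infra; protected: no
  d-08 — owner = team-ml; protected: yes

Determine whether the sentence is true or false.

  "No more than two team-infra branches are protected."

The determiner here denotes the relation: |A ∩ B| ≤ 2.
|A| = 16, |A ∩ B| = 3, |A ∖ B| = 13.
|A ∩ B| = 3, so the statement is false.

False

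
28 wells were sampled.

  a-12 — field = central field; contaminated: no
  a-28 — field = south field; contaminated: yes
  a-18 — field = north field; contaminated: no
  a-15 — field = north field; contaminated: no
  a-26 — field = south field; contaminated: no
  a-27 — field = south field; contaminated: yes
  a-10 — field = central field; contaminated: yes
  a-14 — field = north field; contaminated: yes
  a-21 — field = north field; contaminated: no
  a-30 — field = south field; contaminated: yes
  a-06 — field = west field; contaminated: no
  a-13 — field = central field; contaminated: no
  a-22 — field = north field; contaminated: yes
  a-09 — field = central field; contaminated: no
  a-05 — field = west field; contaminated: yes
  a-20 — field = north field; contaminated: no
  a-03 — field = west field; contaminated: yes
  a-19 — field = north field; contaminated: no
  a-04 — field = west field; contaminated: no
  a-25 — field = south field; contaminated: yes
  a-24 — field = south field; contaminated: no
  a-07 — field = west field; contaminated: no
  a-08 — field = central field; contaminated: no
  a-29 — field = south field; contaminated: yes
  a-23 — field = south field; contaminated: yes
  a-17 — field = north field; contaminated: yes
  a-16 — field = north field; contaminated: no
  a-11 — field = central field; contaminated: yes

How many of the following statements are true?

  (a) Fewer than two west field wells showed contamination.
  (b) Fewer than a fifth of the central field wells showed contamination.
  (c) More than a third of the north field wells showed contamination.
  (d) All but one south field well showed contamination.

0

(a) west field: |A| = 5, |A ∩ B| = 2; needs |A ∩ B| < 2 — false.
(b) central field: |A| = 6, |A ∩ B| = 2; needs |A ∩ B| / |A| < 1/5 — false.
(c) north field: |A| = 9, |A ∩ B| = 3; needs |A ∩ B| / |A| > 1/3 — false.
(d) south field: |A| = 8, |A ∩ B| = 6; needs |A ∖ B| = 1 — false.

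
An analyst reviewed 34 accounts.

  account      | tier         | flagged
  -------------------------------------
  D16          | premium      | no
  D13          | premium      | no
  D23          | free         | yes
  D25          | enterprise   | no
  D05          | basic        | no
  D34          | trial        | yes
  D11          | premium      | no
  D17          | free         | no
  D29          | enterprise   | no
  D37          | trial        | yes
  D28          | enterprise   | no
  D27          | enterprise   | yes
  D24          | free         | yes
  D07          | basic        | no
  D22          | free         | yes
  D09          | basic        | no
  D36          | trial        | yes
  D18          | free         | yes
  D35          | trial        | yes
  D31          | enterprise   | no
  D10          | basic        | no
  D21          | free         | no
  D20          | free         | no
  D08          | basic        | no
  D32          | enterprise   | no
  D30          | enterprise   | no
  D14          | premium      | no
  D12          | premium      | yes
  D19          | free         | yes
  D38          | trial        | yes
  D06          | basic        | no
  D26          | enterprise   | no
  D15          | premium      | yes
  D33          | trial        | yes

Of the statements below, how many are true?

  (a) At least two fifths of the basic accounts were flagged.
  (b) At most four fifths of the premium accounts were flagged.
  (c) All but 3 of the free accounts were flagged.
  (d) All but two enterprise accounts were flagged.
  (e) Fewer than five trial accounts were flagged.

2

(a) basic: |A| = 6, |A ∩ B| = 0; needs |A ∩ B| / |A| ≥ 2/5 — false.
(b) premium: |A| = 6, |A ∩ B| = 2; needs |A ∩ B| / |A| ≤ 4/5 — true.
(c) free: |A| = 8, |A ∩ B| = 5; needs |A ∖ B| = 3 — true.
(d) enterprise: |A| = 8, |A ∩ B| = 1; needs |A ∖ B| = 2 — false.
(e) trial: |A| = 6, |A ∩ B| = 6; needs |A ∩ B| < 5 — false.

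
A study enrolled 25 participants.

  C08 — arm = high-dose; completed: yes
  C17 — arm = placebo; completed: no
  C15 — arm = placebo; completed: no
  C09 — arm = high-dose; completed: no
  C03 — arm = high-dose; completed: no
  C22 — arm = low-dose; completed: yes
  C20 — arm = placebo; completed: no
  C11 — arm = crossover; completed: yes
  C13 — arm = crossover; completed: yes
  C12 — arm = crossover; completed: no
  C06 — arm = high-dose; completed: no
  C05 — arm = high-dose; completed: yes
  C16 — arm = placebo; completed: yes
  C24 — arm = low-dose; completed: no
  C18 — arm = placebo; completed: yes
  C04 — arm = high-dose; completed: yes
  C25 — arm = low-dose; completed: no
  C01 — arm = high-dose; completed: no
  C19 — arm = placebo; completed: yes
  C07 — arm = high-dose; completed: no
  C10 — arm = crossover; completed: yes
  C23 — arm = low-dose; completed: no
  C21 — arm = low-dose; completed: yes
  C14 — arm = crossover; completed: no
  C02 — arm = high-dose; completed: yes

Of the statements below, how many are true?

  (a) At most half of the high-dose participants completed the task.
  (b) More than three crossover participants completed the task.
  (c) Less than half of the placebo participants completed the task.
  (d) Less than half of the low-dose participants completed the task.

(a) high-dose: |A| = 9, |A ∩ B| = 4; needs |A ∩ B| ≤ |A ∖ B| — true.
(b) crossover: |A| = 5, |A ∩ B| = 3; needs |A ∩ B| > 3 — false.
(c) placebo: |A| = 6, |A ∩ B| = 3; needs |A ∩ B| < |A ∖ B| — false.
(d) low-dose: |A| = 5, |A ∩ B| = 2; needs |A ∩ B| < |A ∖ B| — true.

2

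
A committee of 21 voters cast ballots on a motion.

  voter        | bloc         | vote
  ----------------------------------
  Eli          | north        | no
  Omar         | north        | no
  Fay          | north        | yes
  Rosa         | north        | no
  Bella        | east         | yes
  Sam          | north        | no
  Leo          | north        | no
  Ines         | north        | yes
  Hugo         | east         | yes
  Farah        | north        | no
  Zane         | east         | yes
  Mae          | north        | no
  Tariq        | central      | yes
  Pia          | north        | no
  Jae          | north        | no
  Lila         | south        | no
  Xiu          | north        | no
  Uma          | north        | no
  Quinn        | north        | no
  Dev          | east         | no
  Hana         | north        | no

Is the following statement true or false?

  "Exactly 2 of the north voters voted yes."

True

Truth condition: |A ∩ B| = 2.
|A| = 15, |A ∩ B| = 2, |A ∖ B| = 13.
|A ∩ B| = 2, so the statement is true.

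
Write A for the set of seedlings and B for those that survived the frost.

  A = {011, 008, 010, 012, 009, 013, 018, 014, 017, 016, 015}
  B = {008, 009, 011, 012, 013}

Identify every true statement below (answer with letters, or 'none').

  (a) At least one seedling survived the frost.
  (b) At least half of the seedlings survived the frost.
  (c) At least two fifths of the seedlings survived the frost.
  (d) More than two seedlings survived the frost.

(a), (c), (d)

|A| = 11, |A ∩ B| = 5, |A ∖ B| = 6.
(a) A ∩ B ≠ ∅ (|A ∩ B| ≥ 1): holds.
(b) |A ∩ B| ≥ |A ∖ B|: fails.
(c) |A ∩ B| / |A| ≥ 2/5: holds.
(d) |A ∩ B| > 2: holds.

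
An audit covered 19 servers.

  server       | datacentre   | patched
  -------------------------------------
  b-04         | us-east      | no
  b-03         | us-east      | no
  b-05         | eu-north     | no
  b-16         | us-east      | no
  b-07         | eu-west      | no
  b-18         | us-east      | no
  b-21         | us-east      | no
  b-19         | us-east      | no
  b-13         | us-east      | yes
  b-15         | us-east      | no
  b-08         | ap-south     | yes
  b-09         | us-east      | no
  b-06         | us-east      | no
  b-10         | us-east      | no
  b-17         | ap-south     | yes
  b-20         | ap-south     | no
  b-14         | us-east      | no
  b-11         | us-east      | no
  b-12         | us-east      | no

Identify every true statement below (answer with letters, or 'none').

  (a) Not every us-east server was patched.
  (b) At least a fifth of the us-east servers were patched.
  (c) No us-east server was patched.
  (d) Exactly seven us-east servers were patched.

|A| = 14, |A ∩ B| = 1, |A ∖ B| = 13.
(a) A ⊄ B (|A ∖ B| ≥ 1): holds.
(b) |A ∩ B| / |A| ≥ 1/5: fails.
(c) A ∩ B = ∅ (|A ∩ B| = 0): fails.
(d) |A ∩ B| = 7: fails.

(a)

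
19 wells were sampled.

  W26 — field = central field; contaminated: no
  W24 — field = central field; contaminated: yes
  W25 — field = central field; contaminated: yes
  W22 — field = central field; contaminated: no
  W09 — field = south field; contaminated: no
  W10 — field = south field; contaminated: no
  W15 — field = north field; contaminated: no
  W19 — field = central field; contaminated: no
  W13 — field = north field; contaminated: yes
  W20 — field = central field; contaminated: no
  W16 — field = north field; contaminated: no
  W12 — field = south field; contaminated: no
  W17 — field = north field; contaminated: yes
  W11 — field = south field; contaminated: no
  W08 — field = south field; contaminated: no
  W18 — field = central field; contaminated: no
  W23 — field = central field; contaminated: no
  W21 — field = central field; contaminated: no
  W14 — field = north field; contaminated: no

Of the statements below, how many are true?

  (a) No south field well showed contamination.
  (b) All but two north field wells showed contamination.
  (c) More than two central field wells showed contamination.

(a) south field: |A| = 5, |A ∩ B| = 0; needs A ∩ B = ∅ (|A ∩ B| = 0) — true.
(b) north field: |A| = 5, |A ∩ B| = 2; needs |A ∖ B| = 2 — false.
(c) central field: |A| = 9, |A ∩ B| = 2; needs |A ∩ B| > 2 — false.

1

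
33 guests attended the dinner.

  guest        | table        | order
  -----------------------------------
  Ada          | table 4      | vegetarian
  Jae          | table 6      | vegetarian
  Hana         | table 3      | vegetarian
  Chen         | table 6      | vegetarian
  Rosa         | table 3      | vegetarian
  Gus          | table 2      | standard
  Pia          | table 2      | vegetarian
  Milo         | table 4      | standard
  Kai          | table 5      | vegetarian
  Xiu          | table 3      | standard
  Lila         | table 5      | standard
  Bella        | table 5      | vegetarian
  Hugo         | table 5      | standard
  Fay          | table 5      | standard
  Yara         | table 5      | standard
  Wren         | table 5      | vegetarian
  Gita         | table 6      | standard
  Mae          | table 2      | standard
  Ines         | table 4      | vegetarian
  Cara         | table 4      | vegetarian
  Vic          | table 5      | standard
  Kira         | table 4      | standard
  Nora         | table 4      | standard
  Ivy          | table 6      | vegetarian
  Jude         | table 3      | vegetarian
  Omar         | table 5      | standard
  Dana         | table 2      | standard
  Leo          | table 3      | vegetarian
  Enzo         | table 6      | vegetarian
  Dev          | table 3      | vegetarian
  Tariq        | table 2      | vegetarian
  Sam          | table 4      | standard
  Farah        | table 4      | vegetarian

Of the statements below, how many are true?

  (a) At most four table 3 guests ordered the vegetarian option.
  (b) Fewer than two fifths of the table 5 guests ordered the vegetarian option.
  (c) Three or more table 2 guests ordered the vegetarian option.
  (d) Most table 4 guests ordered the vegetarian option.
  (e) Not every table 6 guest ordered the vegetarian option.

(a) table 3: |A| = 6, |A ∩ B| = 5; needs |A ∩ B| ≤ 4 — false.
(b) table 5: |A| = 9, |A ∩ B| = 3; needs |A ∩ B| / |A| < 2/5 — true.
(c) table 2: |A| = 5, |A ∩ B| = 2; needs |A ∩ B| ≥ 3 — false.
(d) table 4: |A| = 8, |A ∩ B| = 4; needs |A ∩ B| > |A ∖ B| — false.
(e) table 6: |A| = 5, |A ∩ B| = 4; needs A ⊄ B (|A ∖ B| ≥ 1) — true.

2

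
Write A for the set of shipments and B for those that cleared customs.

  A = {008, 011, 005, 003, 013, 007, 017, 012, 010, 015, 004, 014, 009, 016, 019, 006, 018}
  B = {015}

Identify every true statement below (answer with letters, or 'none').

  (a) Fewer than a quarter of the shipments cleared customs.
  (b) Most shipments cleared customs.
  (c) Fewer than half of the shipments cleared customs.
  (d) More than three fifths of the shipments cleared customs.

|A| = 17, |A ∩ B| = 1, |A ∖ B| = 16.
(a) |A ∩ B| / |A| < 1/4: holds.
(b) |A ∩ B| > |A ∖ B|: fails.
(c) |A ∩ B| < |A ∖ B|: holds.
(d) |A ∩ B| / |A| > 3/5: fails.

(a), (c)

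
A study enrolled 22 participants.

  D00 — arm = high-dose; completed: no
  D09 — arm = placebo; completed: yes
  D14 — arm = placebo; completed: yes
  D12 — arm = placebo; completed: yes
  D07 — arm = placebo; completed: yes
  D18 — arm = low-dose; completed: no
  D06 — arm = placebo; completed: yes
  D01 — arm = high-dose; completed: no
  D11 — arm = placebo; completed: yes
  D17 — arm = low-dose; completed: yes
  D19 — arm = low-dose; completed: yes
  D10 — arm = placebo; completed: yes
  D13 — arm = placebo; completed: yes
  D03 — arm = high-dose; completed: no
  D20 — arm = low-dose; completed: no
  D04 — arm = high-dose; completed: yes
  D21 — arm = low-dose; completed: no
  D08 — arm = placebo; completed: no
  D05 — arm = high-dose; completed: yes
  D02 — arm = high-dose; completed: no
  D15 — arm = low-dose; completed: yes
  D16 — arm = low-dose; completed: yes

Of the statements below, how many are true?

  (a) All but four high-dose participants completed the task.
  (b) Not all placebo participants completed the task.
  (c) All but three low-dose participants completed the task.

(a) high-dose: |A| = 6, |A ∩ B| = 2; needs |A ∖ B| = 4 — true.
(b) placebo: |A| = 9, |A ∩ B| = 8; needs A ⊄ B (|A ∖ B| ≥ 1) — true.
(c) low-dose: |A| = 7, |A ∩ B| = 4; needs |A ∖ B| = 3 — true.

3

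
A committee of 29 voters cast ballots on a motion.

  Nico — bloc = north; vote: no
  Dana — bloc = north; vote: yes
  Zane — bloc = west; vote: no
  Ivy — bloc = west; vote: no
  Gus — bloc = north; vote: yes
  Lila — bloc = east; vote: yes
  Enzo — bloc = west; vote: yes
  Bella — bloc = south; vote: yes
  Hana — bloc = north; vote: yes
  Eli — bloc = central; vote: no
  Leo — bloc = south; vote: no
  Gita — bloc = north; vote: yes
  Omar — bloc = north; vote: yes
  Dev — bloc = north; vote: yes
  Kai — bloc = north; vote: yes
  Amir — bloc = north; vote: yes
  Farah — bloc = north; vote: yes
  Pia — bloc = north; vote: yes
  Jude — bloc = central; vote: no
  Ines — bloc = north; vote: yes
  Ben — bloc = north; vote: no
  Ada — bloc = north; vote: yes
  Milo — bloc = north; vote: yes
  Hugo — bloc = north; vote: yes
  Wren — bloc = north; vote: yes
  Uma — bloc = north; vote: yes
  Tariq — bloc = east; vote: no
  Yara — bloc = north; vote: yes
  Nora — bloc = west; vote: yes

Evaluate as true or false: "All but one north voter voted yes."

Truth condition: |A ∖ B| = 1.
|A| = 19, |A ∩ B| = 17, |A ∖ B| = 2.
|A ∖ B| = 2, so the statement is false.

False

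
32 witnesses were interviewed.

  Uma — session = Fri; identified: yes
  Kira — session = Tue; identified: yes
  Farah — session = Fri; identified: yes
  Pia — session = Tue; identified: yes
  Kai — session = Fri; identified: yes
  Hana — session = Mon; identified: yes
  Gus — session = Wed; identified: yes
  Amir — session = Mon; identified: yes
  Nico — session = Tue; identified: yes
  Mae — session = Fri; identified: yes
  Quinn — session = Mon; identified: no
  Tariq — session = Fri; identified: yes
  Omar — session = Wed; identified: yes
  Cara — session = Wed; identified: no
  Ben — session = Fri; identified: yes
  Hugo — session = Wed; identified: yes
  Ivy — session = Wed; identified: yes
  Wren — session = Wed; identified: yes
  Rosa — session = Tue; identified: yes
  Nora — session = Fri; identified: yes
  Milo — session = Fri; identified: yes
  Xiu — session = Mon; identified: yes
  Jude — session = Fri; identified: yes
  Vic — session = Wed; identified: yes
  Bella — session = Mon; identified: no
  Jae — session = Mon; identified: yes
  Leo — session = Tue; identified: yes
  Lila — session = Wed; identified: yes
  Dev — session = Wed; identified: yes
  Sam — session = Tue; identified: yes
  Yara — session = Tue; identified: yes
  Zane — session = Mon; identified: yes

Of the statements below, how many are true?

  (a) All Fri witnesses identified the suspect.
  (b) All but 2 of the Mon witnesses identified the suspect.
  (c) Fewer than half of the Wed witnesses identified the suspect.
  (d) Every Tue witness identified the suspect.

3

(a) Fri: |A| = 9, |A ∩ B| = 9; needs A ⊆ B, i.e. every element of A is in B (|A ∖ B| = 0) — true.
(b) Mon: |A| = 7, |A ∩ B| = 5; needs |A ∖ B| = 2 — true.
(c) Wed: |A| = 9, |A ∩ B| = 8; needs |A ∩ B| < |A ∖ B| — false.
(d) Tue: |A| = 7, |A ∩ B| = 7; needs A ⊆ B, i.e. every element of A is in B (|A ∖ B| = 0) — true.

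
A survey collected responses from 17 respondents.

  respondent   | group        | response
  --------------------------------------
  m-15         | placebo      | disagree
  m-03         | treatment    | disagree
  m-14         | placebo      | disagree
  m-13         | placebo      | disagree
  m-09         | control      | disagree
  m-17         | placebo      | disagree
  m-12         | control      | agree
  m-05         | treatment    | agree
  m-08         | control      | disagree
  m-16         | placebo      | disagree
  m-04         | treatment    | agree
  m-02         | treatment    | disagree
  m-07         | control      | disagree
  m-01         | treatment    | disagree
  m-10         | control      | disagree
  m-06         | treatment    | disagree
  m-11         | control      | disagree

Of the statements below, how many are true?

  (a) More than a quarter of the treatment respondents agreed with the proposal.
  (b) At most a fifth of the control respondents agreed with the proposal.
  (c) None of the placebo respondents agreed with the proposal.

3

(a) treatment: |A| = 6, |A ∩ B| = 2; needs |A ∩ B| / |A| > 1/4 — true.
(b) control: |A| = 6, |A ∩ B| = 1; needs |A ∩ B| / |A| ≤ 1/5 — true.
(c) placebo: |A| = 5, |A ∩ B| = 0; needs A ∩ B = ∅ (|A ∩ B| = 0) — true.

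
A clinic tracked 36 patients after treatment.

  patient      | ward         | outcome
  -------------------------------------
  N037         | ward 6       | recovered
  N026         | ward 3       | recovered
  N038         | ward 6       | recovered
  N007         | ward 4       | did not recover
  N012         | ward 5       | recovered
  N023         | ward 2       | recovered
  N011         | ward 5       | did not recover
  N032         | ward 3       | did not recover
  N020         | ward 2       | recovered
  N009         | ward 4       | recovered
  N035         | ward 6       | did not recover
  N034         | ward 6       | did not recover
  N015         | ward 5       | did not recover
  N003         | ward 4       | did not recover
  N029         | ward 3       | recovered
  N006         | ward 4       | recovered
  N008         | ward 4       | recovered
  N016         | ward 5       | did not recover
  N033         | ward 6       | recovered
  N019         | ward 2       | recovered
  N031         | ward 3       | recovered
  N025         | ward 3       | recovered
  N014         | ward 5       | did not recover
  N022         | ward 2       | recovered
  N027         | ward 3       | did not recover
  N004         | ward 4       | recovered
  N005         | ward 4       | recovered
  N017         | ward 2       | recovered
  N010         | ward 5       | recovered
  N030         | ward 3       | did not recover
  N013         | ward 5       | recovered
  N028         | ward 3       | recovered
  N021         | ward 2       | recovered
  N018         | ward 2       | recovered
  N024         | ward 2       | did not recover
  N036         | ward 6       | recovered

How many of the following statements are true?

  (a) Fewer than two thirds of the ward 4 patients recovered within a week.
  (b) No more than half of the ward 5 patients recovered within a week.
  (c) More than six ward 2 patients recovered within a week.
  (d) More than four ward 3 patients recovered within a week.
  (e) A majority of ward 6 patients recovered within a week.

4

(a) ward 4: |A| = 7, |A ∩ B| = 5; needs |A ∩ B| / |A| < 2/3 — false.
(b) ward 5: |A| = 7, |A ∩ B| = 3; needs |A ∩ B| ≤ |A ∖ B| — true.
(c) ward 2: |A| = 8, |A ∩ B| = 7; needs |A ∩ B| > 6 — true.
(d) ward 3: |A| = 8, |A ∩ B| = 5; needs |A ∩ B| > 4 — true.
(e) ward 6: |A| = 6, |A ∩ B| = 4; needs |A ∩ B| > |A ∖ B| — true.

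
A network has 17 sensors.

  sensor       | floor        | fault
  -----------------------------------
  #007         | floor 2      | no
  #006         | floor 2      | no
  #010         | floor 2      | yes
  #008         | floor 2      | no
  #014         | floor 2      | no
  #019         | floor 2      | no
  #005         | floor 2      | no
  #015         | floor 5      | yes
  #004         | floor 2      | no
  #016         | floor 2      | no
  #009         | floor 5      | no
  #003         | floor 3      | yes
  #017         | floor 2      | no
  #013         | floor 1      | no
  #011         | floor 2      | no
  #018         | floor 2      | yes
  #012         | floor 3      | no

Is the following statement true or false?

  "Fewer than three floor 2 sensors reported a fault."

True

'Fewer than three floor 2 sensors reported a fault' holds iff |A ∩ B| < 3.
A (the restrictor) = {#007, #006, #010, #008, #014, #019, #005, #004, #016, #017, #011, #018}, |A| = 12.
A ∩ B = {#010, #018}, so |A ∩ B| = 2.
|A ∩ B| = 2, so the statement is true.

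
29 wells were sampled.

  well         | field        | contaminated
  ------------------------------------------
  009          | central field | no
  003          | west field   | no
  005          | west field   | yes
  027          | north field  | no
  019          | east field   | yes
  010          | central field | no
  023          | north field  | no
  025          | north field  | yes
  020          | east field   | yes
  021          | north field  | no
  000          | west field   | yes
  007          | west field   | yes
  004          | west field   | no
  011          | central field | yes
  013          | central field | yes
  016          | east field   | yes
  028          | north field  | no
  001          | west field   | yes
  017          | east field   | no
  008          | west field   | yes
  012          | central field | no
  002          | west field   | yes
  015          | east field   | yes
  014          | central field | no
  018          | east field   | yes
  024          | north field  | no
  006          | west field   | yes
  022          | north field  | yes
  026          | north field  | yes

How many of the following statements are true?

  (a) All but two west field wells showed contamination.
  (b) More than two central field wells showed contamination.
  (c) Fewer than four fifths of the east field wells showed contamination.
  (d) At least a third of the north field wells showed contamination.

(a) west field: |A| = 9, |A ∩ B| = 7; needs |A ∖ B| = 2 — true.
(b) central field: |A| = 6, |A ∩ B| = 2; needs |A ∩ B| > 2 — false.
(c) east field: |A| = 6, |A ∩ B| = 5; needs |A ∩ B| / |A| < 4/5 — false.
(d) north field: |A| = 8, |A ∩ B| = 3; needs |A ∩ B| / |A| ≥ 1/3 — true.

2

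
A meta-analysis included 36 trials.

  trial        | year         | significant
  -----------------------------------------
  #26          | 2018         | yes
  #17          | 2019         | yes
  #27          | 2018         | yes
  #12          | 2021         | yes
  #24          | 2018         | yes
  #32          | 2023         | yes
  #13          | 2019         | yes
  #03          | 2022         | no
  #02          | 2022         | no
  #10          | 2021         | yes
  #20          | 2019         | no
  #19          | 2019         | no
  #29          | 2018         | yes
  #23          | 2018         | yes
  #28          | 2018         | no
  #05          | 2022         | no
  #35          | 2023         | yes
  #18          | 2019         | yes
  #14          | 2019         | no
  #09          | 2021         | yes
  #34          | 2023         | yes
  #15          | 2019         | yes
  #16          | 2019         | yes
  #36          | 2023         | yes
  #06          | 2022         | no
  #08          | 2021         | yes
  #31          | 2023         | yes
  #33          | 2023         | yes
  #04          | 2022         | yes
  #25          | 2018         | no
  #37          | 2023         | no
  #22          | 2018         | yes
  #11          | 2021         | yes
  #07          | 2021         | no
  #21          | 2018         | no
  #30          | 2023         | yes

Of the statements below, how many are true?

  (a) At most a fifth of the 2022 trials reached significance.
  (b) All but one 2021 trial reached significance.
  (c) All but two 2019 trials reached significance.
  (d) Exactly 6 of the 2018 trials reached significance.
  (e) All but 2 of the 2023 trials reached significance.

(a) 2022: |A| = 5, |A ∩ B| = 1; needs |A ∩ B| / |A| ≤ 1/5 — true.
(b) 2021: |A| = 6, |A ∩ B| = 5; needs |A ∖ B| = 1 — true.
(c) 2019: |A| = 8, |A ∩ B| = 5; needs |A ∖ B| = 2 — false.
(d) 2018: |A| = 9, |A ∩ B| = 6; needs |A ∩ B| = 6 — true.
(e) 2023: |A| = 8, |A ∩ B| = 7; needs |A ∖ B| = 2 — false.

3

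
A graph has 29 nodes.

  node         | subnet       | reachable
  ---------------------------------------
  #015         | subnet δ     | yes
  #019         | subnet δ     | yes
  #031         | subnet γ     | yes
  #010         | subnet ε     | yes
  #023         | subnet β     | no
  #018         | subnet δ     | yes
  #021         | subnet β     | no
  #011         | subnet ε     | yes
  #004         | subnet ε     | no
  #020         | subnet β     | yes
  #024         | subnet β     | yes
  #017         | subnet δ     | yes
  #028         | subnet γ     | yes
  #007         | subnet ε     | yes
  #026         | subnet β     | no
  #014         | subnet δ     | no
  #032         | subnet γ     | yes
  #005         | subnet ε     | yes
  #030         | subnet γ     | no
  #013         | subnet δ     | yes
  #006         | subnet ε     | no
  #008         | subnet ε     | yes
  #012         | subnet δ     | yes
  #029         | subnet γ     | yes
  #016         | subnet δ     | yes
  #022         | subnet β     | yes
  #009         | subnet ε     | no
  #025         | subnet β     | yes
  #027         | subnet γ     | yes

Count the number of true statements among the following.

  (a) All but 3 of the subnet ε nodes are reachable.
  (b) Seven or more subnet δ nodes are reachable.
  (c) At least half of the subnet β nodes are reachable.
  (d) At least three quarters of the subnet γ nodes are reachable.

(a) subnet ε: |A| = 8, |A ∩ B| = 5; needs |A ∖ B| = 3 — true.
(b) subnet δ: |A| = 8, |A ∩ B| = 7; needs |A ∩ B| ≥ 7 — true.
(c) subnet β: |A| = 7, |A ∩ B| = 4; needs |A ∩ B| ≥ |A ∖ B| — true.
(d) subnet γ: |A| = 6, |A ∩ B| = 5; needs |A ∩ B| / |A| ≥ 3/4 — true.

4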